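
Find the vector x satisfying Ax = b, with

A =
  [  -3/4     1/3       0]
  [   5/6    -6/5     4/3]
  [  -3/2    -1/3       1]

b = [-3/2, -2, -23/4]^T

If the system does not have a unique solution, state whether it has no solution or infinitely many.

x_1 = 2, x_2 = 0, x_3 = -11/4

Row-reduce the augmented matrix:
R1 ← R1 / (-3/4).
R2 ← R2 − 5/6·R1.
R3 ← R3 + 3/2·R1.
R2 ← R2 / (-112/135).
R1 ← R1 + 4/9·R2.
R3 ← R3 + 1·R2.
R3 ← R3 / (-17/28).
R1 ← R1 + 5/7·R3.
R2 ← R2 + 45/28·R3.
Reading off the reduced rows gives x_1 = 2, x_2 = 0, x_3 = -11/4.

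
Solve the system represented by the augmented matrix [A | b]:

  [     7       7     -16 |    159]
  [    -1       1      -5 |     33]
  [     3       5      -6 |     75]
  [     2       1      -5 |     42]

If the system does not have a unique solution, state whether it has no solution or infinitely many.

x_1 = 3, x_2 = 6, x_3 = -6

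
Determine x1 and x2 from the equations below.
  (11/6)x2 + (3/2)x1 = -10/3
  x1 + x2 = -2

x1 = -1, x2 = -1

From equation 2: x1 = -2 − x2.
Substitute into equation 1 and solve: x2 = -1.
Then x1 = -1.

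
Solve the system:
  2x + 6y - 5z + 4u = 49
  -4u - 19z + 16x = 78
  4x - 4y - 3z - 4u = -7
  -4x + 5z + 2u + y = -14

no solution

Row-reduce:
R1 ← R1 / (2).
R2 ← R2 − 16·R1.
R3 ← R3 − 4·R1.
R4 ← R4 + 4·R1.
R2 ← R2 / (-48).
R1 ← R1 − 3·R2.
R3 ← R3 + 16·R2.
R4 ← R4 − 13·R2.
Swap R3 and R4.
R3 ← R3 / (11/16).
R1 ← R1 + 19/16·R3.
R2 ← R2 + 7/16·R3.
Row 4 reduces to 0 = -1/3, a contradiction. The system is inconsistent.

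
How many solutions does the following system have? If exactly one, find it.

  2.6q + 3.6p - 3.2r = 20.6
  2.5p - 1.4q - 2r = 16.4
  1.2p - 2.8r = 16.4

p = 2, q = -1, r = -5

Row-reduce the augmented matrix:
R1 ← R1 / (18/5).
R2 ← R2 − 5/2·R1.
R3 ← R3 − 6/5·R1.
R2 ← R2 / (-577/180).
R1 ← R1 − 13/18·R2.
R3 ← R3 + 13/15·R2.
R3 ← R3 / (-5174/2885).
R1 ← R1 + 484/577·R3.
R2 ← R2 + 40/577·R3.
Reading off the reduced rows gives p = 2, q = -1, r = -5.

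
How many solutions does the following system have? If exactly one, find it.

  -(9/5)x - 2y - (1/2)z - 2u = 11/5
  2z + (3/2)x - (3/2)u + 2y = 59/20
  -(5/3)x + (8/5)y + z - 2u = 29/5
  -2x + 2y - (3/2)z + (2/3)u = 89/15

Row-reduce the augmented matrix:
R1 ← R1 / (-9/5).
R2 ← R2 − 3/2·R1.
R3 ← R3 + 5/3·R1.
R4 ← R4 + 2·R1.
R2 ← R2 / (1/3).
R1 ← R1 − 10/9·R2.
R3 ← R3 − 466/135·R2.
R4 ← R4 − 38/9·R2.
R3 ← R3 / (-224/15).
R1 ← R1 + 5·R3.
R2 ← R2 − 19/4·R3.
R4 ← R4 + 21·R3.
R4 ← R4 / (-93/32).
R1 ← R1 − 165/224·R4.
R2 ← R2 − 2375/2688·R4.
R3 ← R3 + 1469/672·R4.
Reading off the reduced rows gives x = 0, y = 2, z = -12/5, u = -5/2.

x = 0, y = 2, z = -12/5, u = -5/2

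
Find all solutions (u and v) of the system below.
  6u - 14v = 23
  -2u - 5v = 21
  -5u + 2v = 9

no solution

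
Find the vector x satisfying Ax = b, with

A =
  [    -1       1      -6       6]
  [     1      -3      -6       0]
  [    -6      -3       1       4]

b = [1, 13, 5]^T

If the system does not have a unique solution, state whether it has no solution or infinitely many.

Row-reduce:
R1 ← R1 / (-1).
R2 ← R2 − 1·R1.
R3 ← R3 + 6·R1.
R2 ← R2 / (-2).
R1 ← R1 + 1·R2.
R3 ← R3 + 9·R2.
R3 ← R3 / (91).
R1 ← R1 − 12·R3.
R2 ← R2 − 6·R3.
Rank is 3 with 4 unknowns, leaving x_4 free.

infinitely many solutions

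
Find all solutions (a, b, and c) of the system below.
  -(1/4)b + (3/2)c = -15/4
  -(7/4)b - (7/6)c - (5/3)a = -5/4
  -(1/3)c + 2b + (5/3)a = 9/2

no solution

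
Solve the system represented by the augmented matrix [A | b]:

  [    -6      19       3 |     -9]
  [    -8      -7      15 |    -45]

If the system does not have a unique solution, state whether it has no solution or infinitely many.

infinitely many solutions

Row-reduce:
R1 ← R1 / (-6).
R2 ← R2 + 8·R1.
R2 ← R2 / (-97/3).
R1 ← R1 + 19/6·R2.
Rank is 2 with 3 unknowns, leaving x_3 free.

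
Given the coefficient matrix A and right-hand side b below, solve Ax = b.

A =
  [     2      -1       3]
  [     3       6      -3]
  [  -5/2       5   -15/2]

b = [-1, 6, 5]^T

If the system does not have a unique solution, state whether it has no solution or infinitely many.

infinitely many solutions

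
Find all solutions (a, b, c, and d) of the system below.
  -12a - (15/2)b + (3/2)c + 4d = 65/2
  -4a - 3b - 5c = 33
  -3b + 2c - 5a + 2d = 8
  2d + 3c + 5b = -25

Row-reduce:
R1 ← R1 / (-12).
R2 ← R2 + 4·R1.
R3 ← R3 + 5·R1.
R2 ← R2 / (-1/2).
R1 ← R1 − 5/8·R2.
R3 ← R3 − 1/8·R2.
R4 ← R4 − 5·R2.
Swap R3 and R4.
R3 ← R3 / (-52).
R1 ← R1 + 7·R3.
R2 ← R2 − 11·R3.
Rank is 3 with 4 unknowns, leaving d free.

infinitely many solutions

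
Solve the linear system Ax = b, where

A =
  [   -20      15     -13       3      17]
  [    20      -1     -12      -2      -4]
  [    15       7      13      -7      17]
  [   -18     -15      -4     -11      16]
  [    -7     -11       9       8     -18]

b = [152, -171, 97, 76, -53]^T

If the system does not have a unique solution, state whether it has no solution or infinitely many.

Row-reduce the augmented matrix:
R1 ← R1 / (-20).
R2 ← R2 − 20·R1.
R3 ← R3 − 15·R1.
R4 ← R4 + 18·R1.
R5 ← R5 + 7·R1.
R2 ← R2 / (14).
R1 ← R1 + 3/4·R2.
R3 ← R3 − 73/4·R2.
R4 ← R4 + 57/2·R2.
R5 ← R5 + 65/4·R2.
R3 ← R3 / (2007/56).
R1 ← R1 + 193/280·R3.
R2 ← R2 + 25/14·R3.
R4 ← R4 + 6047/140·R3.
R5 ← R5 + 4331/280·R3.
R4 ← R4 / (-63421/3345).
R1 ← R1 + 712/3345·R4.
R2 ← R2 + 154/669·R4.
R3 ← R3 + 113/669·R4.
R5 ← R5 − 18391/3345·R4.
R5 ← R5 / (571865/63421).
R1 ← R1 + 24450/63421·R5.
R2 ← R2 − 66552/63421·R5.
R3 ← R3 + 1409/63421·R5.
R4 ← R4 + 142480/63421·R5.
Reading off the reduced rows gives x_1 = -5, x_2 = 5, x_3 = 5, x_4 = -3, x_5 = 3.

x_1 = -5, x_2 = 5, x_3 = 5, x_4 = -3, x_5 = 3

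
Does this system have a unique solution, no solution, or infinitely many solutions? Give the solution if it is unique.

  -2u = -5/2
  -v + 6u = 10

u = 5/4, v = -5/2

Row-reduce the augmented matrix:
R1 ← R1 / (-2).
R2 ← R2 − 6·R1.
R2 ← R2 / (-1).
Reading off the reduced rows gives u = 5/4, v = -5/2.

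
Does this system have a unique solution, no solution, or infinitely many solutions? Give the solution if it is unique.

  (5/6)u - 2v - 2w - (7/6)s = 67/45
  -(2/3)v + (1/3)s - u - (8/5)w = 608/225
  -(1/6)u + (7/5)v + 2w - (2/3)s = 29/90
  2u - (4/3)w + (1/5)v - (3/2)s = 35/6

u = -1, v = 3, w = -14/5, s = -7/3

Row-reduce the augmented matrix:
R1 ← R1 / (5/6).
R2 ← R2 + 1·R1.
R3 ← R3 + 1/6·R1.
R4 ← R4 − 2·R1.
R2 ← R2 / (-46/15).
R1 ← R1 + 12/5·R2.
R3 ← R3 − 1·R2.
R4 ← R4 − 5·R2.
R3 ← R3 / (34/115).
R1 ← R1 − 84/115·R3.
R2 ← R2 − 30/23·R3.
R4 ← R4 + 1054/345·R3.
R4 ← R4 / (-40/3).
R1 ← R1 − 214/85·R4.
R2 ← R2 − 199/34·R4.
R3 ← R3 + 287/68·R4.
Reading off the reduced rows gives u = -1, v = 3, w = -14/5, s = -7/3.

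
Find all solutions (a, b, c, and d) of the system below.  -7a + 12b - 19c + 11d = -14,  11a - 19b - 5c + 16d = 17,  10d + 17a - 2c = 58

infinitely many solutions

Row-reduce:
R1 ← R1 / (-7).
R2 ← R2 − 11·R1.
R3 ← R3 − 17·R1.
R2 ← R2 / (-1/7).
R1 ← R1 + 12/7·R2.
R3 ← R3 − 204/7·R2.
R3 ← R3 / (-7159).
R1 ← R1 − 421·R3.
R2 ← R2 − 244·R3.
Rank is 3 with 4 unknowns, leaving d free.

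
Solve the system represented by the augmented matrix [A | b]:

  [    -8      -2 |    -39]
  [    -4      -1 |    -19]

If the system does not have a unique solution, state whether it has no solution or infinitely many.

no solution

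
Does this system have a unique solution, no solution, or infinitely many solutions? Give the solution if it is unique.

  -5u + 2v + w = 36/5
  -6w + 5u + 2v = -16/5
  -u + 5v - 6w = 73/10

u = -3, v = -5/2, w = -14/5

Row-reduce the augmented matrix:
R1 ← R1 / (-5).
R2 ← R2 − 5·R1.
R3 ← R3 + 1·R1.
R2 ← R2 / (4).
R1 ← R1 + 2/5·R2.
R3 ← R3 − 23/5·R2.
R3 ← R3 / (-9/20).
R1 ← R1 + 7/10·R3.
R2 ← R2 + 5/4·R3.
Reading off the reduced rows gives u = -3, v = -5/2, w = -14/5.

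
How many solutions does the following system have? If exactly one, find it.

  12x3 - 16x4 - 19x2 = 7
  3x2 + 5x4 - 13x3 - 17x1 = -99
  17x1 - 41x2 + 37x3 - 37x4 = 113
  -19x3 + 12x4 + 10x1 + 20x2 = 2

infinitely many solutions

Row-reduce:
Swap R1 and R2.
R1 ← R1 / (-17).
R3 ← R3 − 17·R1.
R4 ← R4 − 10·R1.
R2 ← R2 / (-19).
R1 ← R1 + 3/17·R2.
R3 ← R3 + 38·R2.
R4 ← R4 − 370/17·R2.
Swap R3 and R4.
R3 ← R3 / (-4167/323).
R1 ← R1 − 211/323·R3.
R2 ← R2 + 12/19·R3.
Rank is 3 with 4 unknowns, leaving x4 free.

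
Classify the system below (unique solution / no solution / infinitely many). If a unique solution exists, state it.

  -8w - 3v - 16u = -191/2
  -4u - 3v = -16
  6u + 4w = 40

Row-reduce:
R1 ← R1 / (-16).
R2 ← R2 + 4·R1.
R3 ← R3 − 6·R1.
R2 ← R2 / (-9/4).
R1 ← R1 − 3/16·R2.
R3 ← R3 + 9/8·R2.
Row 3 reduces to 0 = 1/4, a contradiction. The system is inconsistent.

no solution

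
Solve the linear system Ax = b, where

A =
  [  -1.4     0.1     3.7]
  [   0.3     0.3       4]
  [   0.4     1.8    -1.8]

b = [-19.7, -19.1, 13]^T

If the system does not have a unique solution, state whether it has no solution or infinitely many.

x_1 = 1, x_2 = 2, x_3 = -5

Row-reduce the augmented matrix:
R1 ← R1 / (-7/5).
R2 ← R2 − 3/10·R1.
R3 ← R3 − 2/5·R1.
R2 ← R2 / (9/28).
R1 ← R1 + 1/14·R2.
R3 ← R3 − 64/35·R2.
R3 ← R3 / (-6302/225).
R1 ← R1 + 71/45·R3.
R2 ← R2 − 671/45·R3.
Reading off the reduced rows gives x_1 = 1, x_2 = 2, x_3 = -5.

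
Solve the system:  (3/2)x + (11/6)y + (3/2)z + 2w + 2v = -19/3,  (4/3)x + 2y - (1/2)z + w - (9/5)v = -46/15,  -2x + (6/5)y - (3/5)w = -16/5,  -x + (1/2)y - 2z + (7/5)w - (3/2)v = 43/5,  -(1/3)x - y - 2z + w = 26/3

x = -2, y = -4, z = 0, w = 4, v = -2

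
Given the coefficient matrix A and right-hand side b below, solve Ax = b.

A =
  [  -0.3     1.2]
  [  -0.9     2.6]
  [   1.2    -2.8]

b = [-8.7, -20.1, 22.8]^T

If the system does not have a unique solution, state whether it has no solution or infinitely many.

Row-reduce the augmented matrix:
R1 ← R1 / (-3/10).
R2 ← R2 + 9/10·R1.
R3 ← R3 − 6/5·R1.
R2 ← R2 / (-1).
R1 ← R1 + 4·R2.
R3 ← R3 − 2·R2.
R3 reduces to 0 = 0, so the extra equation is consistent.
Reading off the reduced rows gives x_1 = 5, x_2 = -6.

x_1 = 5, x_2 = -6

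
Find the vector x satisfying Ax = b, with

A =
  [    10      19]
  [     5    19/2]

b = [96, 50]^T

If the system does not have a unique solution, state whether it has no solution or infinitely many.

Row-reduce:
R1 ← R1 / (10).
R2 ← R2 − 5·R1.
Row 2 reduces to 0 = 2, a contradiction. The system is inconsistent.

no solution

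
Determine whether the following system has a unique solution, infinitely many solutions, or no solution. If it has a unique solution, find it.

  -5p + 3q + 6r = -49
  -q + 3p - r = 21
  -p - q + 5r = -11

Row-reduce the augmented matrix:
R1 ← R1 / (-5).
R2 ← R2 − 3·R1.
R3 ← R3 + 1·R1.
R2 ← R2 / (4/5).
R1 ← R1 + 3/5·R2.
R3 ← R3 + 8/5·R2.
R3 ← R3 / (9).
R1 ← R1 − 3/4·R3.
R2 ← R2 − 13/4·R3.
Reading off the reduced rows gives p = 5, q = -4, r = -2.

p = 5, q = -4, r = -2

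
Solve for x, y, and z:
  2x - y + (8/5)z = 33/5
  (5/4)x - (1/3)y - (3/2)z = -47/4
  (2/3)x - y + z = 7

Row-reduce the augmented matrix:
R1 ← R1 / (2).
R2 ← R2 − 5/4·R1.
R3 ← R3 − 2/3·R1.
R2 ← R2 / (7/24).
R1 ← R1 + 1/2·R2.
R3 ← R3 + 2/3·R2.
R3 ← R3 / (-551/105).
R1 ← R1 + 122/35·R3.
R2 ← R2 + 60/7·R3.
Reading off the reduced rows gives x = -3, y = -3, z = 6.

x = -3, y = -3, z = 6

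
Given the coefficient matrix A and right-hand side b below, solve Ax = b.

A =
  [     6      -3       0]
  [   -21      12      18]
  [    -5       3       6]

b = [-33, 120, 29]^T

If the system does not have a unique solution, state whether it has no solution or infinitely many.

infinitely many solutions

Row-reduce:
R1 ← R1 / (6).
R2 ← R2 + 21·R1.
R3 ← R3 + 5·R1.
R2 ← R2 / (3/2).
R1 ← R1 + 1/2·R2.
R3 ← R3 − 1/2·R2.
Rank is 2 with 3 unknowns, leaving x_3 free.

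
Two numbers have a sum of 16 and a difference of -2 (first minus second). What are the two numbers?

Let x = first number, y = second number.
  x + y = 16
  x - y = -2
From equation 1: x = 16 − y.
Substitute into equation 2 and solve: y = 9.
Then x = 7.

first number: 7, second number: 9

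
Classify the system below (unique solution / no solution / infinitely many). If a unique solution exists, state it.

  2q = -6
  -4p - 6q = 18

p = 0, q = -3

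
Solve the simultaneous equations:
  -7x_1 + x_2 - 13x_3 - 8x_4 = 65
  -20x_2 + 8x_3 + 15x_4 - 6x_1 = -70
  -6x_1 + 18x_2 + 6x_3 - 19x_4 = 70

infinitely many solutions

Row-reduce:
R1 ← R1 / (-7).
R2 ← R2 + 6·R1.
R3 ← R3 + 6·R1.
R2 ← R2 / (-146/7).
R1 ← R1 + 1/7·R2.
R3 ← R3 − 120/7·R2.
R3 ← R3 / (2400/73).
R1 ← R1 − 126/73·R3.
R2 ← R2 + 67/73·R3.
Rank is 3 with 4 unknowns, leaving x_4 free.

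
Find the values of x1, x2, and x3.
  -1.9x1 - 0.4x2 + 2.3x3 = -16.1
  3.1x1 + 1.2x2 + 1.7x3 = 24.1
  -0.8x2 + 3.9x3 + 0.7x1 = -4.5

Row-reduce the augmented matrix:
R1 ← R1 / (-19/10).
R2 ← R2 − 31/10·R1.
R3 ← R3 − 7/10·R1.
R2 ← R2 / (52/95).
R1 ← R1 − 4/19·R2.
R3 ← R3 + 18/19·R2.
R3 ← R3 / (922/65).
R1 ← R1 + 43/13·R3.
R2 ← R2 − 259/26·R3.
Reading off the reduced rows gives x1 = 6, x2 = 6, x3 = -1.

x1 = 6, x2 = 6, x3 = -1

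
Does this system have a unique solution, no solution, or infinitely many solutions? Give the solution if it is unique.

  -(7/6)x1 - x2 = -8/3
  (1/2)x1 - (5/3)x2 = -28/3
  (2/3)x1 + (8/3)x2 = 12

Row-reduce the augmented matrix:
R1 ← R1 / (-7/6).
R2 ← R2 − 1/2·R1.
R3 ← R3 − 2/3·R1.
R2 ← R2 / (-44/21).
R1 ← R1 − 6/7·R2.
R3 ← R3 − 44/21·R2.
R3 reduces to 0 = 0, so the extra equation is consistent.
Reading off the reduced rows gives x1 = -2, x2 = 5.

x1 = -2, x2 = 5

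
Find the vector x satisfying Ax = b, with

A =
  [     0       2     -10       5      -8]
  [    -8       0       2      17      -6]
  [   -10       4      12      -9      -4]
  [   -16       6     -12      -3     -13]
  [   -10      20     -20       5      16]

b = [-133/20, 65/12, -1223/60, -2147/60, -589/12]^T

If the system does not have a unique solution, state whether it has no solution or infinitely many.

x_1 = 3/4, x_2 = -11/5, x_3 = 1/3, x_4 = 3/4, x_5 = 1/3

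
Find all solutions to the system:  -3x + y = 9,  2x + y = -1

x = -2, y = 3

From equation 1: y = 9 + 3·x.
Substitute into equation 2 and solve: x = -2.
Then y = 3.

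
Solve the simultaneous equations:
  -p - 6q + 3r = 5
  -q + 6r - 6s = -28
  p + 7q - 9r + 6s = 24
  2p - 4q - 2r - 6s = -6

no solution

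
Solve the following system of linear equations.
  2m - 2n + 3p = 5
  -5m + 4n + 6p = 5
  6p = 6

Row-reduce the augmented matrix:
R1 ← R1 / (2).
R2 ← R2 + 5·R1.
R2 ← R2 / (-1).
R1 ← R1 + 1·R2.
R3 ← R3 / (6).
R1 ← R1 + 12·R3.
R2 ← R2 + 27/2·R3.
Reading off the reduced rows gives m = -3, n = -4, p = 1.

m = -3, n = -4, p = 1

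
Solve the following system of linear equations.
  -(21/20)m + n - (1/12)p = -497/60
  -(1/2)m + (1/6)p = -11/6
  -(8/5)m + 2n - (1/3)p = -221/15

infinitely many solutions

Row-reduce:
R1 ← R1 / (-21/20).
R2 ← R2 + 1/2·R1.
R3 ← R3 + 8/5·R1.
R2 ← R2 / (-10/21).
R1 ← R1 + 20/21·R2.
R3 ← R3 − 10/21·R2.
Rank is 2 with 3 unknowns, leaving p free.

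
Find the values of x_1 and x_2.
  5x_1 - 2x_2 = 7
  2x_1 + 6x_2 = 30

x_1 = 3, x_2 = 4

Row-reduce the augmented matrix:
R1 ← R1 / (5).
R2 ← R2 − 2·R1.
R2 ← R2 / (34/5).
R1 ← R1 + 2/5·R2.
Reading off the reduced rows gives x_1 = 3, x_2 = 4.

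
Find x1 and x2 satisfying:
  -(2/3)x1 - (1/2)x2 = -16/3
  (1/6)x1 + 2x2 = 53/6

Row-reduce the augmented matrix:
R1 ← R1 / (-2/3).
R2 ← R2 − 1/6·R1.
R2 ← R2 / (15/8).
R1 ← R1 − 3/4·R2.
Reading off the reduced rows gives x1 = 5, x2 = 4.

x1 = 5, x2 = 4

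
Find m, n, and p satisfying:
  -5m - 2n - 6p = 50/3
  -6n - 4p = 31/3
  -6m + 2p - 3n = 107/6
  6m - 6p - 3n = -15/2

Row-reduce the augmented matrix:
R1 ← R1 / (-5).
R3 ← R3 + 6·R1.
R4 ← R4 − 6·R1.
R2 ← R2 / (-6).
R1 ← R1 − 2/5·R2.
R3 ← R3 + 3/5·R2.
R4 ← R4 + 27/5·R2.
R3 ← R3 / (48/5).
R1 ← R1 − 14/15·R3.
R2 ← R2 − 2/3·R3.
R4 ← R4 + 48/5·R3.
R4 reduces to 0 = 0, so the extra equation is consistent.
Reading off the reduced rows gives m = -7/3, n = -3/2, p = -1/3.

m = -7/3, n = -3/2, p = -1/3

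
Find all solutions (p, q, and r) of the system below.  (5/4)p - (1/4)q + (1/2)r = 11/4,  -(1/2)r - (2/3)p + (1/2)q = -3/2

infinitely many solutions

Row-reduce:
R1 ← R1 / (5/4).
R2 ← R2 + 2/3·R1.
R2 ← R2 / (11/30).
R1 ← R1 + 1/5·R2.
Rank is 2 with 3 unknowns, leaving r free.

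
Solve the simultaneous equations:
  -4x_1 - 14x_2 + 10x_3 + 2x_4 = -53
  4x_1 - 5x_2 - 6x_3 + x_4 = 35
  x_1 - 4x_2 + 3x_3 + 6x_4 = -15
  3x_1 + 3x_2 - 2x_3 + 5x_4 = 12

Row-reduce:
R1 ← R1 / (-4).
R2 ← R2 − 4·R1.
R3 ← R3 − 1·R1.
R4 ← R4 − 3·R1.
R2 ← R2 / (-19).
R1 ← R1 − 7/2·R2.
R3 ← R3 + 15/2·R2.
R4 ← R4 + 15/2·R2.
R3 ← R3 / (149/38).
R1 ← R1 + 67/38·R3.
R2 ← R2 + 4/19·R3.
R4 ← R4 − 149/38·R3.
Row 4 reduces to 0 = 1/2, a contradiction. The system is inconsistent.

no solution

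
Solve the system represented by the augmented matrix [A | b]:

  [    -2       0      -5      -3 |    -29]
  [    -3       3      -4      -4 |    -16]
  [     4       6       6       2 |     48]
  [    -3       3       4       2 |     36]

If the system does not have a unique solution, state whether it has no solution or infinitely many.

Row-reduce the augmented matrix:
R1 ← R1 / (-2).
R2 ← R2 + 3·R1.
R3 ← R3 − 4·R1.
R4 ← R4 + 3·R1.
R2 ← R2 / (3).
R3 ← R3 − 6·R2.
R4 ← R4 − 3·R2.
R3 ← R3 / (-11).
R1 ← R1 − 5/2·R3.
R2 ← R2 − 7/6·R3.
R4 ← R4 − 8·R3.
R4 ← R4 / (26/11).
R1 ← R1 − 4/11·R4.
R2 ← R2 + 4/11·R4.
R3 ← R3 − 5/11·R4.
Reading off the reduced rows gives x_1 = -1, x_2 = 3, x_3 = 5, x_4 = 2.

x_1 = -1, x_2 = 3, x_3 = 5, x_4 = 2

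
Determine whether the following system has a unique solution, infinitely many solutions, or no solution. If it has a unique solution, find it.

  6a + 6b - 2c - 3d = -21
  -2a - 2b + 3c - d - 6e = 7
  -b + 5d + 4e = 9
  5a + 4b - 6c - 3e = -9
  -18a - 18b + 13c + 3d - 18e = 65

no solution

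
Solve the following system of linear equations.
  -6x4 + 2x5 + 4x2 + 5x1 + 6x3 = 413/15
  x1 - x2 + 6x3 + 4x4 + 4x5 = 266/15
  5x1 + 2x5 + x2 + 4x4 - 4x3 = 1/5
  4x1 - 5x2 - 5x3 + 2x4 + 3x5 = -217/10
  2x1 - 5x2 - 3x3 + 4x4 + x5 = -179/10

x1 = 2/3, x2 = 3, x3 = 5/2, x4 = 2/3, x5 = 3/5

Row-reduce the augmented matrix:
R1 ← R1 / (5).
R2 ← R2 − 1·R1.
R3 ← R3 − 5·R1.
R4 ← R4 − 4·R1.
R5 ← R5 − 2·R1.
R2 ← R2 / (-9/5).
R1 ← R1 − 4/5·R2.
R3 ← R3 + 3·R2.
R4 ← R4 + 41/5·R2.
R5 ← R5 + 33/5·R2.
R3 ← R3 / (-18).
R1 ← R1 − 10/3·R3.
R2 ← R2 + 8/3·R3.
R4 ← R4 + 95/3·R3.
R5 ← R5 + 23·R3.
R4 ← R4 / (-1558/81).
R1 ← R1 − 110/81·R4.
R2 ← R2 + 250/81·R4.
R3 ← R3 + 2/27·R4.
R5 ← R5 + 388/27·R4.
R5 ← R5 / (-1568/779).
R1 ← R1 − 448/779·R5.
R2 ← R2 + 310/779·R5.
R3 ← R3 − 273/779·R5.
R4 ← R4 − 180/779·R5.
Reading off the reduced rows gives x1 = 2/3, x2 = 3, x3 = 5/2, x4 = 2/3, x5 = 3/5.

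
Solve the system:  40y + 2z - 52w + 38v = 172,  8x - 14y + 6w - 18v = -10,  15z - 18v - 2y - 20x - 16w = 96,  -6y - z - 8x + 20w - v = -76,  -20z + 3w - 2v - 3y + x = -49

infinitely many solutions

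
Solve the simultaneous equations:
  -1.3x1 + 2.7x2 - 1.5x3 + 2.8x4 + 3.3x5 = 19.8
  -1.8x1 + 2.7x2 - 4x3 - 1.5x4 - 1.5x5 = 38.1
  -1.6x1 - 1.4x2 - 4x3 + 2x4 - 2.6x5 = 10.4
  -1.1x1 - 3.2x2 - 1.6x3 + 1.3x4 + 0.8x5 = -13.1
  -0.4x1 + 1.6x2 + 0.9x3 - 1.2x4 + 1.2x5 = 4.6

x1 = 2, x2 = 6, x3 = -6, x4 = -1, x5 = 0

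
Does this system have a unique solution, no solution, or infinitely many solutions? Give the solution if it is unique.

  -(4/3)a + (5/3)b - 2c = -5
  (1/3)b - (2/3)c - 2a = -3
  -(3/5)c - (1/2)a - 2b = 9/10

a = 1, b = -1, c = 1

Row-reduce the augmented matrix:
R1 ← R1 / (-4/3).
R2 ← R2 + 2·R1.
R3 ← R3 + 1/2·R1.
R2 ← R2 / (-13/6).
R1 ← R1 + 5/4·R2.
R3 ← R3 + 21/8·R2.
R3 ← R3 / (-174/65).
R1 ← R1 − 2/13·R3.
R2 ← R2 + 14/13·R3.
Reading off the reduced rows gives a = 1, b = -1, c = 1.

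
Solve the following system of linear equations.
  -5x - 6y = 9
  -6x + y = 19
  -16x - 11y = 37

x = -3, y = 1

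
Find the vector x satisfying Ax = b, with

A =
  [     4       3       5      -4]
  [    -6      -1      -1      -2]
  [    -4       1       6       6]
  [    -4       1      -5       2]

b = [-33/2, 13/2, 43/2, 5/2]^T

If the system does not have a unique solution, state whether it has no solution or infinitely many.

x_1 = -3/2, x_2 = -5/2, x_3 = 1, x_4 = 2

Row-reduce the augmented matrix:
R1 ← R1 / (4).
R2 ← R2 + 6·R1.
R3 ← R3 + 4·R1.
R4 ← R4 + 4·R1.
R2 ← R2 / (7/2).
R1 ← R1 − 3/4·R2.
R3 ← R3 − 4·R2.
R4 ← R4 − 4·R2.
R3 ← R3 / (25/7).
R1 ← R1 + 1/7·R3.
R2 ← R2 − 13/7·R3.
R4 ← R4 + 52/7·R3.
R4 ← R4 / (758/25).
R1 ← R1 − 29/25·R4.
R2 ← R2 + 202/25·R4.
R3 ← R3 − 78/25·R4.
Reading off the reduced rows gives x_1 = -3/2, x_2 = -5/2, x_3 = 1, x_4 = 2.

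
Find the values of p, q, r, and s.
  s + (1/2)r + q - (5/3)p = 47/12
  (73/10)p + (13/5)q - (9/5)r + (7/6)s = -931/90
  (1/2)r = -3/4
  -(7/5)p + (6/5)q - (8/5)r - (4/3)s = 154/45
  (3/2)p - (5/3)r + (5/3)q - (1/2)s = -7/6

p = -2, q = 0, r = -3/2, s = 4/3

Row-reduce the augmented matrix:
R1 ← R1 / (-5/3).
R2 ← R2 − 73/10·R1.
R4 ← R4 + 7/5·R1.
R5 ← R5 − 3/2·R1.
R2 ← R2 / (349/50).
R1 ← R1 + 3/5·R2.
R4 ← R4 − 9/25·R2.
R5 ← R5 − 77/30·R2.
R3 ← R3 / (1/2).
R1 ← R1 + 93/349·R3.
R2 ← R2 − 39/698·R3.
R4 ← R4 + 712/349·R3.
R5 ← R5 + 1424/1047·R3.
R4 ← R4 / (-2575/1047).
R1 ← R1 + 43/349·R4.
R2 ← R2 − 832/1047·R4.
R5 ← R5 + 5150/3141·R4.
R5 reduces to 0 = 0, so the extra equation is consistent.
Reading off the reduced rows gives p = -2, q = 0, r = -3/2, s = 4/3.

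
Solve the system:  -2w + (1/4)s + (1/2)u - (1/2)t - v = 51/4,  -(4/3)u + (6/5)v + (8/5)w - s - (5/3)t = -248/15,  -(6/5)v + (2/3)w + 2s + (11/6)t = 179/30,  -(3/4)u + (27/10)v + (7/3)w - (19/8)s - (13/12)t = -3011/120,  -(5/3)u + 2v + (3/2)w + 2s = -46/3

infinitely many solutions

Row-reduce:
R1 ← R1 / (1/2).
R2 ← R2 + 4/3·R1.
R4 ← R4 + 3/4·R1.
R5 ← R5 + 5/3·R1.
R2 ← R2 / (-22/15).
R1 ← R1 + 2·R2.
R3 ← R3 + 6/5·R2.
R4 ← R4 − 6/5·R2.
R5 ← R5 + 4/3·R2.
R3 ← R3 / (614/165).
R1 ← R1 − 12/11·R3.
R2 ← R2 − 28/11·R3.
R4 ← R4 + 614/165·R3.
R5 ← R5 + 39/22·R3.
Swap R4 and R5.
R4 ← R4 / (5181/1228).
R1 ← R1 − 177/614·R4.
R2 ← R2 + 815/614·R4.
R3 ← R3 − 375/614·R4.
Rank is 4 with 5 unknowns, leaving t free.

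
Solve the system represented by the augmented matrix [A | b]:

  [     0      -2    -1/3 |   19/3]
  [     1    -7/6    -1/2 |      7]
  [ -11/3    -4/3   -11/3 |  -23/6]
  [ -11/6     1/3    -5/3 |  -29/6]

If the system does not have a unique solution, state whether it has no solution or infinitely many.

Row-reduce:
Swap R1 and R2.
R3 ← R3 + 11/3·R1.
R4 ← R4 + 11/6·R1.
R2 ← R2 / (-2).
R1 ← R1 + 7/6·R2.
R3 ← R3 + 101/18·R2.
R4 ← R4 + 65/36·R2.
R3 ← R3 / (-493/108).
R1 ← R1 + 11/36·R3.
R2 ← R2 − 1/6·R3.
R4 ← R4 + 493/216·R3.
Row 4 reduces to 0 = 1/4, a contradiction. The system is inconsistent.

no solution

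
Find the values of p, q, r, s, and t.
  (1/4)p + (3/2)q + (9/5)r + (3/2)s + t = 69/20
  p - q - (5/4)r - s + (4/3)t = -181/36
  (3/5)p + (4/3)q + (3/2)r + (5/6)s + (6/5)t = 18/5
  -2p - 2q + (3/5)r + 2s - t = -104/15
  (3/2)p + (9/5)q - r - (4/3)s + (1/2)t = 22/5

p = -5/3, q = 3, r = 7/3, s = -3, t = -1/3

Row-reduce the augmented matrix:
R1 ← R1 / (1/4).
R2 ← R2 − 1·R1.
R3 ← R3 − 3/5·R1.
R4 ← R4 + 2·R1.
R5 ← R5 − 3/2·R1.
R2 ← R2 / (-7).
R1 ← R1 − 6·R2.
R3 ← R3 + 34/15·R2.
R4 ← R4 − 10·R2.
R5 ← R5 + 36/5·R2.
R3 ← R3 / (-44/525).
R1 ← R1 + 3/70·R3.
R2 ← R2 − 169/140·R3.
R4 ← R4 − 41/14·R3.
R5 ← R5 + 544/175·R3.
R4 ← R4 / (-2371/176).
R1 ← R1 − 45/176·R4.
R2 ← R2 + 2183/352·R4.
R3 ← R3 − 525/88·R4.
R5 ← R5 − 2543/165·R4.
R5 ← R5 / (-1853/23710).
R1 ← R1 − 4087/2371·R5.
R2 ← R2 + 2473/4742·R5.
R3 ← R3 − 1570/7113·R5.
R4 ← R4 − 1508/2371·R5.
Reading off the reduced rows gives p = -5/3, q = 3, r = 7/3, s = -3, t = -1/3.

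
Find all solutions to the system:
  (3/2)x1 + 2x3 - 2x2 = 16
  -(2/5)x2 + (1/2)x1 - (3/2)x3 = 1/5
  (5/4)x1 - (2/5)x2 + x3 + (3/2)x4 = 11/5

Row-reduce:
R1 ← R1 / (3/2).
R2 ← R2 − 1/2·R1.
R3 ← R3 − 5/4·R1.
R2 ← R2 / (4/15).
R1 ← R1 + 4/3·R2.
R3 ← R3 − 19/15·R2.
R3 ← R3 / (77/8).
R1 ← R1 + 19/2·R3.
R2 ← R2 + 65/8·R3.
Rank is 3 with 4 unknowns, leaving x4 free.

infinitely many solutions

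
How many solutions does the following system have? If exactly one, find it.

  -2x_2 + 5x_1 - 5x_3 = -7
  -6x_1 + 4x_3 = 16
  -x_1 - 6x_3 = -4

x_1 = -2, x_2 = -4, x_3 = 1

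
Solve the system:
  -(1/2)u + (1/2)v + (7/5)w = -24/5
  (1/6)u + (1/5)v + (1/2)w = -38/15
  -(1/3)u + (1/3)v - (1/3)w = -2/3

Row-reduce the augmented matrix:
R1 ← R1 / (-1/2).
R2 ← R2 − 1/6·R1.
R3 ← R3 + 1/3·R1.
R2 ← R2 / (11/30).
R1 ← R1 + 1·R2.
R3 ← R3 / (-19/15).
R1 ← R1 + 9/55·R3.
R2 ← R2 − 29/11·R3.
Reading off the reduced rows gives u = -2, v = -6, w = -2.

u = -2, v = -6, w = -2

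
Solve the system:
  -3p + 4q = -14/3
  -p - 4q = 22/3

p = -2/3, q = -5/3

From equation 2: p = -22/3 − 4·q.
Substitute into equation 1 and solve: q = -5/3.
Then p = -2/3.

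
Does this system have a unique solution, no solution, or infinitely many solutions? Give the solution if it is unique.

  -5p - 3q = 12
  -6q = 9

Row-reduce the augmented matrix:
R1 ← R1 / (-5).
R2 ← R2 / (-6).
R1 ← R1 − 3/5·R2.
Reading off the reduced rows gives p = -3/2, q = -3/2.

p = -3/2, q = -3/2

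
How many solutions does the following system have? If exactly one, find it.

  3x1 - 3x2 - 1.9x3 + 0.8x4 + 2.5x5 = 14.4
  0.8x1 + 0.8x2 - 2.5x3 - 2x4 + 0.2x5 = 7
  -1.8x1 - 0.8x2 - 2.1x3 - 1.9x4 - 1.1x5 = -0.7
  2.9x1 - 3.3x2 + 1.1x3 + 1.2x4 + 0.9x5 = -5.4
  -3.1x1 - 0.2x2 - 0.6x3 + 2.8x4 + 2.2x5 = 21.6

Row-reduce the augmented matrix:
R1 ← R1 / (3).
R2 ← R2 − 4/5·R1.
R3 ← R3 + 9/5·R1.
R4 ← R4 − 29/10·R1.
R5 ← R5 + 31/10·R1.
R2 ← R2 / (8/5).
R1 ← R1 + 1·R2.
R3 ← R3 + 13/5·R2.
R4 ← R4 + 2/5·R2.
R5 ← R5 + 33/10·R2.
R3 ← R3 / (-311/48).
R1 ← R1 + 451/240·R3.
R2 ← R2 + 299/240·R3.
R4 ← R4 − 1463/600·R3.
R5 ← R5 + 16019/2400·R3.
R4 ← R4 / (-78318/38875).
R1 ← R1 − 5261/15550·R4.
R2 ← R2 + 6511/15550·R4.
R3 ← R3 − 1204/1555·R4.
R5 ← R5 − 657709/155500·R4.
R5 ← R5 / (997663/2088480).
R1 ← R1 − 72815/208848·R5.
R2 ← R2 − 30227/208848·R5.
R3 ← R3 + 16297/26106·R5.
R4 ← R4 − 91651/104424·R5.
Reading off the reduced rows gives x1 = 0, x2 = 2, x3 = -6, x4 = 5, x5 = 2.

x1 = 0, x2 = 2, x3 = -6, x4 = 5, x5 = 2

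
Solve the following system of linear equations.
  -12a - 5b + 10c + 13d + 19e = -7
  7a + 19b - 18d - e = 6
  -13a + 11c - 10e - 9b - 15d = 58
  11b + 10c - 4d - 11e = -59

Row-reduce:
R1 ← R1 / (-12).
R2 ← R2 − 7·R1.
R3 ← R3 + 13·R1.
R2 ← R2 / (193/12).
R1 ← R1 − 5/12·R2.
R3 ← R3 + 43/12·R2.
R4 ← R4 − 11·R2.
R3 ← R3 / (283/193).
R1 ← R1 + 190/193·R3.
R2 ← R2 − 70/193·R3.
R4 ← R4 − 1160/193·R3.
R4 ← R4 / (37313/283).
R1 ← R1 + 6197/283·R4.
R2 ← R2 − 2015/283·R4.
R3 ← R3 + 6061/283·R4.
Rank is 4 with 5 unknowns, leaving e free.

infinitely many solutions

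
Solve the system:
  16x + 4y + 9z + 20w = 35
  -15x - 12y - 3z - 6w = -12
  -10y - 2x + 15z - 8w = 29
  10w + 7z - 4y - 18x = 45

Row-reduce the augmented matrix:
R1 ← R1 / (16).
R2 ← R2 + 15·R1.
R3 ← R3 + 2·R1.
R4 ← R4 + 18·R1.
R2 ← R2 / (-33/4).
R1 ← R1 − 1/4·R2.
R3 ← R3 + 19/2·R2.
R4 ← R4 − 1/2·R2.
R3 ← R3 / (217/22).
R1 ← R1 − 8/11·R3.
R2 ← R2 + 29/44·R3.
R4 ← R4 − 192/11·R3.
R4 ← R4 / (14970/217).
R1 ← R1 − 678/217·R4.
R2 ← R2 + 628/217·R4.
R3 ← R3 + 444/217·R4.
Reading off the reduced rows gives x = -1, y = 1, z = 3, w = 1.

x = -1, y = 1, z = 3, w = 1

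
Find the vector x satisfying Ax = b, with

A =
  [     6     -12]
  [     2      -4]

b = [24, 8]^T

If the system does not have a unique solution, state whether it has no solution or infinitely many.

Row-reduce:
R1 ← R1 / (6).
R2 ← R2 − 2·R1.
Rank is 1 with 2 unknowns, leaving x_2 free.

infinitely many solutions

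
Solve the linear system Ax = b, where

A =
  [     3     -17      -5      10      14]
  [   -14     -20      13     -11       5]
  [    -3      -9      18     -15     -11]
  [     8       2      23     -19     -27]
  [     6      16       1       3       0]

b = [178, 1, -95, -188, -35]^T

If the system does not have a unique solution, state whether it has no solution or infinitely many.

Row-reduce:
R1 ← R1 / (3).
R2 ← R2 + 14·R1.
R3 ← R3 + 3·R1.
R4 ← R4 − 8·R1.
R5 ← R5 − 6·R1.
R2 ← R2 / (-298/3).
R1 ← R1 + 17/3·R2.
R3 ← R3 + 26·R2.
R4 ← R4 − 142/3·R2.
R5 ← R5 − 50·R2.
R3 ← R3 / (2340/149).
R1 ← R1 + 321/298·R3.
R2 ← R2 − 31/298·R3.
R4 ← R4 − 4680/149·R3.
R5 ← R5 − 864/149·R3.
Swap R4 and R5.
R4 ← R4 / (406/65).
R1 ← R1 − 41/130·R4.
R2 ← R2 + 103/390·R4.
R3 ← R3 + 178/195·R4.
Row 5 reduces to 0 = 3, a contradiction. The system is inconsistent.

no solution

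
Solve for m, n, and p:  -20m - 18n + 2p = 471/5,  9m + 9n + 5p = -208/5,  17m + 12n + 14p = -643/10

m = -5/2, n = -12/5, p = 1/2

Row-reduce the augmented matrix:
R1 ← R1 / (-20).
R2 ← R2 − 9·R1.
R3 ← R3 − 17·R1.
R2 ← R2 / (9/10).
R1 ← R1 − 9/10·R2.
R3 ← R3 + 33/10·R2.
R3 ← R3 / (112/3).
R1 ← R1 + 6·R3.
R2 ← R2 − 59/9·R3.
Reading off the reduced rows gives m = -5/2, n = -12/5, p = 1/2.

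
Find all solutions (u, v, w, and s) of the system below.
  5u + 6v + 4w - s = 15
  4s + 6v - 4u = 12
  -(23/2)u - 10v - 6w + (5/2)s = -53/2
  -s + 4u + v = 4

Row-reduce:
R1 ← R1 / (5).
R2 ← R2 + 4·R1.
R3 ← R3 + 23/2·R1.
R4 ← R4 − 4·R1.
R2 ← R2 / (54/5).
R1 ← R1 − 6/5·R2.
R3 ← R3 − 19/5·R2.
R4 ← R4 + 19/5·R2.
R3 ← R3 / (56/27).
R1 ← R1 − 4/9·R3.
R2 ← R2 − 8/27·R3.
R4 ← R4 + 56/27·R3.
Rank is 3 with 4 unknowns, leaving s free.

infinitely many solutions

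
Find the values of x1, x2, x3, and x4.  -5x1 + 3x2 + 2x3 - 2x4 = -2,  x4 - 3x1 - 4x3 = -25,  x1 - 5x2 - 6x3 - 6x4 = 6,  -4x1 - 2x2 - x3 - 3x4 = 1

x1 = 2, x2 = -2, x3 = 4, x4 = -3

Row-reduce the augmented matrix:
R1 ← R1 / (-5).
R2 ← R2 + 3·R1.
R3 ← R3 − 1·R1.
R4 ← R4 + 4·R1.
R2 ← R2 / (-9/5).
R1 ← R1 + 3/5·R2.
R3 ← R3 + 22/5·R2.
R4 ← R4 + 22/5·R2.
R3 ← R3 / (64/9).
R1 ← R1 − 4/3·R3.
R2 ← R2 − 26/9·R3.
R4 ← R4 − 91/9·R3.
R4 ← R4 / (319/32).
R1 ← R1 − 15/8·R4.
R2 ← R2 − 57/16·R4.
R3 ← R3 + 53/32·R4.
Reading off the reduced rows gives x1 = 2, x2 = -2, x3 = 4, x4 = -3.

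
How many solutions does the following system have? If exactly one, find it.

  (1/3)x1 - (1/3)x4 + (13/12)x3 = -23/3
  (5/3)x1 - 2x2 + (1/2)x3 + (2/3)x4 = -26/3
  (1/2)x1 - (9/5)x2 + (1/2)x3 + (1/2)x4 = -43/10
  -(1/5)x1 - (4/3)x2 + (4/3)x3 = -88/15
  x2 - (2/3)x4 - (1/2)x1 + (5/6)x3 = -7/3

no solution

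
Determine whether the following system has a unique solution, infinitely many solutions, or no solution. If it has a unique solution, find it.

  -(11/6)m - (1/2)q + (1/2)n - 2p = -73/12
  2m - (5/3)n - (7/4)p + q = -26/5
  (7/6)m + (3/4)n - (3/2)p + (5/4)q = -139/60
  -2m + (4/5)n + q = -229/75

Row-reduce the augmented matrix:
R1 ← R1 / (-11/6).
R2 ← R2 − 2·R1.
R3 ← R3 − 7/6·R1.
R4 ← R4 + 2·R1.
R2 ← R2 / (-37/33).
R1 ← R1 + 3/11·R2.
R3 ← R3 − 47/44·R2.
R4 ← R4 − 14/55·R2.
R3 ← R3 / (-3859/592).
R1 ← R1 − 303/148·R3.
R2 ← R2 − 519/148·R3.
R4 ← R4 − 477/370·R3.
R4 ← R4 / (37019/19295).
R1 ← R1 − 2280/3859·R4.
R2 ← R2 − 1269/3859·R4.
R3 ← R3 + 808/3859·R4.
Reading off the reduced rows gives m = 3/2, n = 8/5, p = 12/5, q = -4/3.

m = 3/2, n = 8/5, p = 12/5, q = -4/3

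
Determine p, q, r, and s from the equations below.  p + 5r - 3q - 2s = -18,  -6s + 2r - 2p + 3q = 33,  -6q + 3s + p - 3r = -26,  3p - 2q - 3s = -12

p = -5, q = 3, r = -2, s = -3

Row-reduce the augmented matrix:
R2 ← R2 + 2·R1.
R3 ← R3 − 1·R1.
R4 ← R4 − 3·R1.
R2 ← R2 / (-3).
R1 ← R1 + 3·R2.
R3 ← R3 + 3·R2.
R4 ← R4 − 7·R2.
R3 ← R3 / (-20).
R1 ← R1 + 7·R3.
R2 ← R2 + 4·R3.
R4 ← R4 − 13·R3.
R4 ← R4 / (-127/12).
R1 ← R1 − 11/4·R4.
R2 ← R2 − 1/3·R4.
R3 ← R3 + 3/4·R4.
Reading off the reduced rows gives p = -5, q = 3, r = -2, s = -3.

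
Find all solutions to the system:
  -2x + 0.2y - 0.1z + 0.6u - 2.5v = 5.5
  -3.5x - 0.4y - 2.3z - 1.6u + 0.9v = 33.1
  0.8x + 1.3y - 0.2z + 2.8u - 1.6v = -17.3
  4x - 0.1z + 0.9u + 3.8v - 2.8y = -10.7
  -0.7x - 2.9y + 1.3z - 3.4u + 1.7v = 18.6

Row-reduce the augmented matrix:
R1 ← R1 / (-2).
R2 ← R2 + 7/2·R1.
R3 ← R3 − 4/5·R1.
R4 ← R4 − 4·R1.
R5 ← R5 + 7/10·R1.
R2 ← R2 / (-3/4).
R1 ← R1 + 1/10·R2.
R3 ← R3 − 69/50·R2.
R4 ← R4 + 12/5·R2.
R5 ← R5 + 297/100·R2.
R3 ← R3 / (-83/20).
R1 ← R1 − 1/3·R3.
R2 ← R2 − 17/6·R3.
R4 ← R4 − 13/2·R3.
R5 ← R5 − 39/4·R3.
R4 ← R4 / (31973/4150).
R1 ← R1 + 586/6225·R4.
R2 ← R2 − 14192/6225·R4.
R3 ← R3 − 918/2075·R4.
R5 ← R5 − 26669/10375·R4.
R5 ← R5 / (559276/799325).
R1 ← R1 − 165062/159865·R5.
R2 ← R2 + 20014/159865·R5.
R3 ← R3 + 209933/159865·R5.
R4 ← R4 + 28843/31973·R5.
Reading off the reduced rows gives x = -4, y = -3, z = -5, u = -4, v = 0.

x = -4, y = -3, z = -5, u = -4, v = 0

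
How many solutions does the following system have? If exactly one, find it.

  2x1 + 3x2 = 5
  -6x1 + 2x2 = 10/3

Row-reduce the augmented matrix:
R1 ← R1 / (2).
R2 ← R2 + 6·R1.
R2 ← R2 / (11).
R1 ← R1 − 3/2·R2.
Reading off the reduced rows gives x1 = 0, x2 = 5/3.

x1 = 0, x2 = 5/3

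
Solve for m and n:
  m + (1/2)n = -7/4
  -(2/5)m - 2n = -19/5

Row-reduce the augmented matrix:
R2 ← R2 + 2/5·R1.
R2 ← R2 / (-9/5).
R1 ← R1 − 1/2·R2.
Reading off the reduced rows gives m = -3, n = 5/2.

m = -3, n = 5/2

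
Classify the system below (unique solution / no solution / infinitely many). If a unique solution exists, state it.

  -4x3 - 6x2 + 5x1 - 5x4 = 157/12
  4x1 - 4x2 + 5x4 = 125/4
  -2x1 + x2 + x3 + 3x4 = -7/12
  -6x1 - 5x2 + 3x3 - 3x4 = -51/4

Row-reduce the augmented matrix:
R1 ← R1 / (5).
R2 ← R2 − 4·R1.
R3 ← R3 + 2·R1.
R4 ← R4 + 6·R1.
R2 ← R2 / (4/5).
R1 ← R1 + 6/5·R2.
R3 ← R3 + 7/5·R2.
R4 ← R4 + 61/5·R2.
R3 ← R3 / (5).
R1 ← R1 − 4·R3.
R2 ← R2 − 4·R3.
R4 ← R4 − 47·R3.
R4 ← R4 / (-146/5).
R1 ← R1 + 9/10·R4.
R2 ← R2 + 43/20·R4.
R3 ← R3 − 67/20·R4.
Reading off the reduced rows gives x1 = 3, x2 = -2, x3 = 2/3, x4 = 9/4.

x1 = 3, x2 = -2, x3 = 2/3, x4 = 9/4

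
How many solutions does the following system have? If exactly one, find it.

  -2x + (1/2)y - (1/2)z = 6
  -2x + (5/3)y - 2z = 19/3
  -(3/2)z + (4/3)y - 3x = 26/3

no solution

Row-reduce:
R1 ← R1 / (-2).
R2 ← R2 + 2·R1.
R3 ← R3 + 3·R1.
R2 ← R2 / (7/6).
R1 ← R1 + 1/4·R2.
R3 ← R3 − 7/12·R2.
Row 3 reduces to 0 = -1/2, a contradiction. The system is inconsistent.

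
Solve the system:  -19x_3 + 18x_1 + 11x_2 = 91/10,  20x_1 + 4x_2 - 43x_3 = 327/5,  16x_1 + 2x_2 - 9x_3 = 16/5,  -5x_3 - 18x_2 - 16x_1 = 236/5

Row-reduce the augmented matrix:
R1 ← R1 / (18).
R2 ← R2 − 20·R1.
R3 ← R3 − 16·R1.
R4 ← R4 + 16·R1.
R2 ← R2 / (-74/9).
R1 ← R1 − 11/18·R2.
R3 ← R3 + 70/9·R2.
R4 ← R4 + 74/9·R2.
R3 ← R3 / (1058/37).
R1 ← R1 + 397/148·R3.
R2 ← R2 − 197/74·R3.
R4 reduces to 0 = 0, so the extra equation is consistent.
Reading off the reduced rows gives x_1 = -3/4, x_2 = -7/5, x_3 = -2.

x_1 = -3/4, x_2 = -7/5, x_3 = -2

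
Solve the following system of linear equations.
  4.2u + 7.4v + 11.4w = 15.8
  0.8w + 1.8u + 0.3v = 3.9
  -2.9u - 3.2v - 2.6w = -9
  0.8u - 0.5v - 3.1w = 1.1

u = 2, v = 1, w = 0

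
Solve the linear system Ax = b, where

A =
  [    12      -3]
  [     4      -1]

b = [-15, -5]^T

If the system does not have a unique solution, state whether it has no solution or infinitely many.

infinitely many solutions

Row-reduce:
R1 ← R1 / (12).
R2 ← R2 − 4·R1.
Rank is 1 with 2 unknowns, leaving x_2 free.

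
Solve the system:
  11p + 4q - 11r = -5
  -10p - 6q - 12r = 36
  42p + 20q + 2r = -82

infinitely many solutions

Row-reduce:
R1 ← R1 / (11).
R2 ← R2 + 10·R1.
R3 ← R3 − 42·R1.
R2 ← R2 / (-26/11).
R1 ← R1 − 4/11·R2.
R3 ← R3 − 52/11·R2.
Rank is 2 with 3 unknowns, leaving r free.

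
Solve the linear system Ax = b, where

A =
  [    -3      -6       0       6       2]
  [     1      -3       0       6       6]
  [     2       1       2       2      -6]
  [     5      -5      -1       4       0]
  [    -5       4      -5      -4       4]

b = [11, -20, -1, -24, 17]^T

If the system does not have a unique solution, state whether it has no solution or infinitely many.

x_1 = -5, x_2 = -1, x_3 = 0, x_4 = -1, x_5 = -2

Row-reduce the augmented matrix:
R1 ← R1 / (-3).
R2 ← R2 − 1·R1.
R3 ← R3 − 2·R1.
R4 ← R4 − 5·R1.
R5 ← R5 + 5·R1.
R2 ← R2 / (-5).
R1 ← R1 − 2·R2.
R3 ← R3 + 3·R2.
R4 ← R4 + 15·R2.
R5 ← R5 − 14·R2.
R3 ← R3 / (2).
R4 ← R4 + 1·R3.
R5 ← R5 + 5·R3.
R4 ← R4 / (-47/5).
R1 ← R1 − 6/5·R4.
R2 ← R2 + 8/5·R4.
R3 ← R3 − 3/5·R4.
R5 ← R5 − 57/5·R4.
R5 ← R5 / (-3920/141).
R1 ← R1 + 32/47·R5.
R2 ← R2 − 316/141·R5.
R3 ← R3 + 800/141·R5.
R4 ← R4 − 105/47·R5.
Reading off the reduced rows gives x_1 = -5, x_2 = -1, x_3 = 0, x_4 = -1, x_5 = -2.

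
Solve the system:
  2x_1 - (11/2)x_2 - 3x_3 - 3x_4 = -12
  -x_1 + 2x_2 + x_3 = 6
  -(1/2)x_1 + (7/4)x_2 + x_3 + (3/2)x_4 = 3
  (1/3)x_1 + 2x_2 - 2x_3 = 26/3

infinitely many solutions

Row-reduce:
R1 ← R1 / (2).
R2 ← R2 + 1·R1.
R3 ← R3 + 1/2·R1.
R4 ← R4 − 1/3·R1.
R2 ← R2 / (-3/4).
R1 ← R1 + 11/4·R2.
R3 ← R3 − 3/8·R2.
R4 ← R4 − 35/12·R2.
Swap R3 and R4.
R3 ← R3 / (-31/9).
R1 ← R1 − 1/3·R3.
R2 ← R2 − 2/3·R3.
Rank is 3 with 4 unknowns, leaving x_4 free.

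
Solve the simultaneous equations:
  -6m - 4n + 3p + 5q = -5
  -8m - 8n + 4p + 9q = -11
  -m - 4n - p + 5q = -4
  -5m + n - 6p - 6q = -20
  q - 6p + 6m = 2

Row-reduce:
R1 ← R1 / (-6).
R2 ← R2 + 8·R1.
R3 ← R3 + 1·R1.
R4 ← R4 + 5·R1.
R5 ← R5 − 6·R1.
R2 ← R2 / (-8/3).
R1 ← R1 − 2/3·R2.
R3 ← R3 + 10/3·R2.
R4 ← R4 − 13/3·R2.
R5 ← R5 + 4·R2.
R3 ← R3 / (-3/2).
R1 ← R1 + 1/2·R3.
R4 ← R4 + 17/2·R3.
R5 ← R5 + 3·R3.
R4 ← R4 / (-323/24).
R1 ← R1 + 2/3·R4.
R2 ← R2 + 7/8·R4.
R3 ← R3 + 5/6·R4.
Row 5 reduces to 0 = -1, a contradiction. The system is inconsistent.

no solution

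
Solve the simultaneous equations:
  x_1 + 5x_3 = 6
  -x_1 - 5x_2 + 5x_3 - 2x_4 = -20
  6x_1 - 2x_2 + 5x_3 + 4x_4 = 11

Row-reduce:
R2 ← R2 + 1·R1.
R3 ← R3 − 6·R1.
R2 ← R2 / (-5).
R3 ← R3 + 2·R2.
R3 ← R3 / (-29).
R1 ← R1 − 5·R3.
R2 ← R2 + 2·R3.
Rank is 3 with 4 unknowns, leaving x_4 free.

infinitely many solutions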